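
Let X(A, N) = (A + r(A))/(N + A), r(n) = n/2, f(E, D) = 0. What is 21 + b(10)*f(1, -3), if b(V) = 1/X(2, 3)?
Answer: 21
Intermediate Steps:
r(n) = n/2 (r(n) = n*(1/2) = n/2)
X(A, N) = 3*A/(2*(A + N)) (X(A, N) = (A + A/2)/(N + A) = (3*A/2)/(A + N) = 3*A/(2*(A + N)))
b(V) = 5/3 (b(V) = 1/((3/2)*2/(2 + 3)) = 1/((3/2)*2/5) = 1/((3/2)*2*(1/5)) = 1/(3/5) = 5/3)
21 + b(10)*f(1, -3) = 21 + (5/3)*0 = 21 + 0 = 21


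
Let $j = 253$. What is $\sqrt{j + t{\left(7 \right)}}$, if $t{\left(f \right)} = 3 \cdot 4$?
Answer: $\sqrt{265} \approx 16.279$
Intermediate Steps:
$t{\left(f \right)} = 12$
$\sqrt{j + t{\left(7 \right)}} = \sqrt{253 + 12} = \sqrt{265}$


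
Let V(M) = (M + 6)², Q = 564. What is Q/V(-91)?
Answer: 564/7225 ≈ 0.078062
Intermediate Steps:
V(M) = (6 + M)²
Q/V(-91) = 564/((6 - 91)²) = 564/((-85)²) = 564/7225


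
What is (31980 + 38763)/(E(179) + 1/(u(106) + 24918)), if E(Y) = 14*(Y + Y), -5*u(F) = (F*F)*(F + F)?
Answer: 159698219406/11314299299 ≈ 14.115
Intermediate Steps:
u(F) = -2*F³/5 (u(F) = -F*F*(F + F)/5 = -F²*2*F/5 = -2*F³/5)
E(Y) = 28*Y (E(Y) = 14*(2*Y) = 28*Y)
(31980 + 38763)/(E(179) + 1/(u(106) + 24918)) = (31980 + 38763)/(28*179 + 1/(-⅖*106³ + 24918)) = 70743/(5012 + 1/(-⅖*1191016 + 24918)) = 70743/(5012 + 1/(-2382032/5 + 24918)) = 70743/(5012 + 1/(-2257442/5)) = 70743/(5012 - 5/2257442) = 70743/(11314299299/2257442) = 70743*(2257442/11314299299) = 159698219406/11314299299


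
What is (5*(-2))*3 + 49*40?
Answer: 1930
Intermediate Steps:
(5*(-2))*3 + 49*40 = -10*3 + 1960 = -30 + 1960 = 1930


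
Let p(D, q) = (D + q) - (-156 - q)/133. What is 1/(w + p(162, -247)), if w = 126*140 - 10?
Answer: 19/333342 ≈ 5.6999e-5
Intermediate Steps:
w = 17630 (w = 17640 - 10 = 17630)
p(D, q) = 156/133 + D + 134*q/133 (p(D, q) = (D + q) - (-156 - q)/133 = (D + q) - (-156/133 - q/133) = (D + q) + (156/133 + q/133) = 156/133 + D + 134*q/133)
1/(w + p(162, -247)) = 1/(17630 + (156/133 + 162 + (134/133)*(-247))) = 1/(17630 + (156/133 + 162 - 1742/7)) = 1/(17630 - 1628/19) = 1/(333342/19) = 19/333342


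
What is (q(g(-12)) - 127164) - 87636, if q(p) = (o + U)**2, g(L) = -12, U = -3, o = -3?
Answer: -214764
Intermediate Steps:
q(p) = 36 (q(p) = (-3 - 3)**2 = (-6)**2 = 36)
(q(g(-12)) - 127164) - 87636 = (36 - 127164) - 87636 = -127128 - 87636 = -214764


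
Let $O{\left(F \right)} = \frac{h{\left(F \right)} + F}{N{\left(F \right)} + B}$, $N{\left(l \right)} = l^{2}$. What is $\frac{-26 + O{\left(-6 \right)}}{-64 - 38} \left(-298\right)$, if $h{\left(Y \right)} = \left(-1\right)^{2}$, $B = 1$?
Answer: $- \frac{144083}{1887} \approx -76.356$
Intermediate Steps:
$h{\left(Y \right)} = 1$
$O{\left(F \right)} = \frac{1 + F}{1 + F^{2}}$ ($O{\left(F \right)} = \frac{1 + F}{F^{2} + 1} = \frac{1 + F}{1 + F^{2}}$)
$\frac{-26 + O{\left(-6 \right)}}{-64 - 38} \left(-298\right) = \frac{-26 + \frac{1 - 6}{1 + \left(-6\right)^{2}}}{-64 - 38} \left(-298\right) = \frac{-26 + \frac{1}{1 + 36} \left(-5\right)}{-102} \left(-298\right) = \left(-26 + \frac{1}{37} \left(-5\right)\right) \left(- \frac{1}{102}\right) \left(-298\right) = \left(-26 - \frac{5}{37}\right) \left(- \frac{1}{102}\right) \left(-298\right) = \left(- \frac{967}{37}\right) \left(- \frac{1}{102}\right) \left(-298\right) = \frac{967}{3774} \left(-298\right) = - \frac{144083}{1887}$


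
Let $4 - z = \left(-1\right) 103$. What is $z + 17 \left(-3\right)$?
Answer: $56$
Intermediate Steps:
$z = 107$ ($z = 4 - \left(-1\right) 103 = 4 - -103 = 4 + 103 = 107$)
$z + 17 \left(-3\right) = 107 + 17 \left(-3\right) = 107 - 51 = 56$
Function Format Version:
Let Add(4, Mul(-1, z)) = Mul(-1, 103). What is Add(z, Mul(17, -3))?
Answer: 56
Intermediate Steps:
z = 107 (z = Add(4, Mul(-1, Mul(-1, 103))) = Add(4, Mul(-1, -103)) = Add(4, 103) = 107)
Add(z, Mul(17, -3)) = Add(107, Mul(17, -3)) = Add(107, -51) = 56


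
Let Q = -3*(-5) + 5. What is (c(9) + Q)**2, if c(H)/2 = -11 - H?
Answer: 400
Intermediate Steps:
c(H) = -22 - 2*H (c(H) = 2*(-11 - H) = -22 - 2*H)
Q = 20 (Q = 15 + 5 = 20)
(c(9) + Q)**2 = ((-22 - 2*9) + 20)**2 = ((-22 - 18) + 20)**2 = (-40 + 20)**2 = (-20)**2 = 400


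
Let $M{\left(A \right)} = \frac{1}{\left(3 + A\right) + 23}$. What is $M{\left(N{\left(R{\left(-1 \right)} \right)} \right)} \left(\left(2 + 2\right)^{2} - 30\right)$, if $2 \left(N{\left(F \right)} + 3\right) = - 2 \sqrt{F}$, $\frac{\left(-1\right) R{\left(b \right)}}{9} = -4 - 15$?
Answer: $- \frac{161}{179} - \frac{21 \sqrt{19}}{179} \approx -1.4108$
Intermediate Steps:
$R{\left(b \right)} = 171$ ($R{\left(b \right)} = - 9 \left(-4 - 15\right) = \left(-9\right) \left(-19\right) = 171$)
$N{\left(F \right)} = -3 - \sqrt{F}$ ($N{\left(F \right)} = -3 + \frac{\left(-2\right) \sqrt{F}}{2} = -3 - \sqrt{F}$)
$M{\left(A \right)} = \frac{1}{26 + A}$
$M{\left(N{\left(R{\left(-1 \right)} \right)} \right)} \left(\left(2 + 2\right)^{2} - 30\right) = \frac{\left(2 + 2\right)^{2} - 30}{26 - \left(3 + \sqrt{171}\right)} = \frac{4^{2} - 30}{26 - \left(3 + 3 \sqrt{19}\right)} = \frac{16 - 30}{26 - \left(3 + 3 \sqrt{19}\right)} = \frac{1}{23 - 3 \sqrt{19}} \left(-14\right) = - \frac{14}{23 - 3 \sqrt{19}}$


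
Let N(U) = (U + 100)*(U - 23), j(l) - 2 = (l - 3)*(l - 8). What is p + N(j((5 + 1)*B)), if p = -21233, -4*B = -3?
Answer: -380363/16 ≈ -23773.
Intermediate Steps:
B = ¾ (B = -¼*(-3) = ¾ ≈ 0.75000)
j(l) = 2 + (-8 + l)*(-3 + l) (j(l) = 2 + (l - 3)*(l - 8) = 2 + (-3 + l)*(-8 + l) = 2 + (-8 + l)*(-3 + l))
N(U) = (-23 + U)*(100 + U) (N(U) = (100 + U)*(-23 + U) = (-23 + U)*(100 + U))
p + N(j((5 + 1)*B)) = -21233 + (-2300 + (26 + ((5 + 1)*(¾))² - 11*(5 + 1)*3/4)² + 77*(26 + ((5 + 1)*(¾))² - 11*(5 + 1)*3/4)) = -21233 + (-2300 + (26 + (6*(¾))² - 66*3/4)² + 77*(26 + (6*(¾))² - 66*3/4)) = -21233 + (-2300 + (26 + (9/2)² - 11*9/2)² + 77*(26 + (9/2)² - 11*9/2)) = -21233 + (-2300 + (26 + 81/4 - 99/2)² + 77*(26 + 81/4 - 99/2)) = -21233 + (-2300 + (-13/4)² + 77*(-13/4)) = -21233 + (-2300 + 169/16 - 1001/4) = -21233 - 40635/16 = -380363/16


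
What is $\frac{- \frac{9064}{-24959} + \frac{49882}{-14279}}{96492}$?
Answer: $- \frac{16902727}{521041538182} \approx -3.244 \cdot 10^{-5}$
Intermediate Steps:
$\frac{- \frac{9064}{-24959} + \frac{49882}{-14279}}{96492} = \left(\left(-9064\right) \left(- \frac{1}{24959}\right) + 49882 \left(- \frac{1}{14279}\right)\right) \frac{1}{96492} = \left(\frac{824}{2269} - \frac{49882}{14279}\right) \frac{1}{96492} = \left(- \frac{101416362}{32399051}\right) \frac{1}{96492} = - \frac{16902727}{521041538182}$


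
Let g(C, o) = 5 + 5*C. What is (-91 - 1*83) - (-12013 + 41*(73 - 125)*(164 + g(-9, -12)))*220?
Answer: 60803646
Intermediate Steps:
(-91 - 1*83) - (-12013 + 41*(73 - 125)*(164 + g(-9, -12)))*220 = (-91 - 1*83) - (-12013 + 41*(73 - 125)*(164 + (5 + 5*(-9))))*220 = (-91 - 83) - 41/(1/((164 + (5 - 45))*(-52) - 293))*220 = -174 - 41/(1/((164 - 40)*(-52) - 293))*220 = -174 - 41/(1/(124*(-52) - 293))*220 = -174 - 41/(1/(-6448 - 293))*220 = -174 - 41/(1/(-6741))*220 = -174 - 41/(-1/6741)*220 = -174 - 41*(-6741)*220 = -174 + 276381*220 = -174 + 60803820 = 60803646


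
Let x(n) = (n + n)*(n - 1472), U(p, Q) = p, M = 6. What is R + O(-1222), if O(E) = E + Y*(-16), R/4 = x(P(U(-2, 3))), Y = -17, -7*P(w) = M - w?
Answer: 613418/49 ≈ 12519.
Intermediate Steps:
P(w) = -6/7 + w/7 (P(w) = -(6 - w)/7 = -6/7 + w/7)
x(n) = 2*n*(-1472 + n) (x(n) = (2*n)*(-1472 + n) = 2*n*(-1472 + n))
R = 659968/49 (R = 4*(2*(-6/7 + (⅐)*(-2))*(-1472 + (-6/7 + (⅐)*(-2)))) = 4*(2*(-6/7 - 2/7)*(-1472 + (-6/7 - 2/7))) = 4*(2*(-8/7)*(-1472 - 8/7)) = 4*(2*(-8/7)*(-10312/7)) = 4*(164992/49) = 659968/49 ≈ 13469.)
O(E) = 272 + E (O(E) = E - 17*(-16) = E + 272 = 272 + E)
R + O(-1222) = 659968/49 + (272 - 1222) = 659968/49 - 950 = 613418/49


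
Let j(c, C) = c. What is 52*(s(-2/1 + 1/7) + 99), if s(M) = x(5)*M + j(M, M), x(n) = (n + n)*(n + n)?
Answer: -32240/7 ≈ -4605.7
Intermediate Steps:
x(n) = 4*n² (x(n) = (2*n)*(2*n) = 4*n²)
s(M) = 101*M (s(M) = (4*5²)*M + M = (4*25)*M + M = 100*M + M = 101*M)
52*(s(-2/1 + 1/7) + 99) = 52*(101*(-2/1 + 1/7) + 99) = 52*(101*(-2*1 + 1*(⅐)) + 99) = 52*(101*(-2 + ⅐) + 99) = 52*(101*(-13/7) + 99) = 52*(-1313/7 + 99) = 52*(-620/7) = -32240/7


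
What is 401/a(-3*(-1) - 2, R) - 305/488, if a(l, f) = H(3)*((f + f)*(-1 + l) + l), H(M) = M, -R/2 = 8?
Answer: 3193/24 ≈ 133.04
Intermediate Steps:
R = -16 (R = -2*8 = -16)
a(l, f) = 3*l + 6*f*(-1 + l) (a(l, f) = 3*((f + f)*(-1 + l) + l) = 3*((2*f)*(-1 + l) + l) = 3*(2*f*(-1 + l) + l) = 3*(l + 2*f*(-1 + l)) = 3*l + 6*f*(-1 + l))
401/a(-3*(-1) - 2, R) - 305/488 = 401/(-6*(-16) + 3*(-3*(-1) - 2) + 6*(-16)*(-3*(-1) - 2)) - 305/488 = 401/(96 + 3*(3 - 2) + 6*(-16)*(3 - 2)) - 305*1/488 = 401/(96 + 3*1 + 6*(-16)*1) - 5/8 = 401/(96 + 3 - 96) - 5/8 = 401/3 - 5/8 = 3193/24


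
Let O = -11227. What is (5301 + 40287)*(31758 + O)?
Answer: 935967228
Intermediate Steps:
(5301 + 40287)*(31758 + O) = (5301 + 40287)*(31758 - 11227) = 45588*20531 = 935967228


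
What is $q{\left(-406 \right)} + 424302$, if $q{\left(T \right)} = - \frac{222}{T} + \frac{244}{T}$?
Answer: $\frac{86133295}{203} \approx 4.243 \cdot 10^{5}$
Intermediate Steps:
$q{\left(T \right)} = \frac{22}{T}$
$q{\left(-406 \right)} + 424302 = \frac{22}{-406} + 424302 = 22 \left(- \frac{1}{406}\right) + 424302 = - \frac{11}{203} + 424302 = \frac{86133295}{203}$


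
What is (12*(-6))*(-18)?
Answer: 1296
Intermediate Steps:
(12*(-6))*(-18) = -72*(-18) = 1296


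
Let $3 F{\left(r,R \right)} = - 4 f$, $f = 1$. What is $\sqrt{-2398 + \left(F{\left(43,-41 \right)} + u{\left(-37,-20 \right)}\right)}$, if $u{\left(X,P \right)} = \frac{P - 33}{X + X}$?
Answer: $\frac{i \sqrt{118213446}}{222} \approx 48.976 i$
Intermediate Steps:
$F{\left(r,R \right)} = - \frac{4}{3}$ ($F{\left(r,R \right)} = \frac{\left(-4\right) 1}{3} = \frac{1}{3} \left(-4\right) = - \frac{4}{3}$)
$u{\left(X,P \right)} = \frac{-33 + P}{2 X}$
$\sqrt{-2398 + \left(F{\left(43,-41 \right)} + u{\left(-37,-20 \right)}\right)} = \sqrt{-2398 - \left(\frac{4}{3} - \frac{-33 - 20}{2 \left(-37\right)}\right)} = \sqrt{-2398 - \left(\frac{4}{3} + \frac{1}{74} \left(-53\right)\right)} = \sqrt{-2398 + \left(- \frac{4}{3} + \frac{53}{74}\right)} = \sqrt{-2398 - \frac{137}{222}} = \sqrt{- \frac{532493}{222}} = \frac{i \sqrt{118213446}}{222}$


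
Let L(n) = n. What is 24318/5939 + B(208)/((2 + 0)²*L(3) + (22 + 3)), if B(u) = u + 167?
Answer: 3126891/219743 ≈ 14.230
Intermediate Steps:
B(u) = 167 + u
24318/5939 + B(208)/((2 + 0)²*L(3) + (22 + 3)) = 24318/5939 + (167 + 208)/((2 + 0)²*3 + (22 + 3)) = 24318*(1/5939) + 375/(2²*3 + 25) = 24318/5939 + 375/(4*3 + 25) = 24318/5939 + 375/(12 + 25) = 24318/5939 + 375/37 = 3126891/219743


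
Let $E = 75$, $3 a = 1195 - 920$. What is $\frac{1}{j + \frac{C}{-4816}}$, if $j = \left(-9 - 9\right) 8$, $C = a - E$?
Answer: $- \frac{7224}{1040281} \approx -0.0069443$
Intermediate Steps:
$a = \frac{275}{3}$ ($a = \frac{1195 - 920}{3} = \frac{1}{3} \cdot 275 = \frac{275}{3} \approx 91.667$)
$C = \frac{50}{3}$ ($C = \frac{275}{3} - 75 = \frac{50}{3} \approx 16.667$)
$j = -144$ ($j = \left(-18\right) 8 = -144$)
$\frac{1}{j + \frac{C}{-4816}} = \frac{1}{-144 + \frac{50}{3 \left(-4816\right)}} = \frac{1}{-144 + \frac{50}{3} \left(- \frac{1}{4816}\right)} = \frac{1}{-144 - \frac{25}{7224}} = \frac{1}{- \frac{1040281}{7224}} = - \frac{7224}{1040281}$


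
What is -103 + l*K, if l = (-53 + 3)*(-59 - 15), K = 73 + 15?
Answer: 325497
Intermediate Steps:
K = 88
l = 3700 (l = -50*(-74) = 3700)
-103 + l*K = -103 + 3700*88 = -103 + 325600 = 325497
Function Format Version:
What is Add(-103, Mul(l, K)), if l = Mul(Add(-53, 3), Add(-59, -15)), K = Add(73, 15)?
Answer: 325497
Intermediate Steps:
K = 88
l = 3700 (l = Mul(-50, -74) = 3700)
Add(-103, Mul(l, K)) = Add(-103, Mul(3700, 88)) = Add(-103, 325600) = 325497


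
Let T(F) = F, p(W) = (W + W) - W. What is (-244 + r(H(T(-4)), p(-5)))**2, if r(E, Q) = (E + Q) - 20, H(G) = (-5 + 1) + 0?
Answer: 74529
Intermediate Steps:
p(W) = W (p(W) = 2*W - W = W)
H(G) = -4 (H(G) = -4 + 0 = -4)
r(E, Q) = -20 + E + Q
(-244 + r(H(T(-4)), p(-5)))**2 = (-244 + (-20 - 4 - 5))**2 = (-244 - 29)**2 = (-273)**2 = 74529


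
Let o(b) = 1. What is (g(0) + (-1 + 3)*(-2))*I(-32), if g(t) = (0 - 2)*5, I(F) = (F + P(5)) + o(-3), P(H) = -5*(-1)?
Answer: 364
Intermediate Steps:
P(H) = 5
I(F) = 6 + F (I(F) = (F + 5) + 1 = (5 + F) + 1 = 6 + F)
g(t) = -10 (g(t) = -2*5 = -10)
(g(0) + (-1 + 3)*(-2))*I(-32) = (-10 + (-1 + 3)*(-2))*(6 - 32) = (-10 + 2*(-2))*(-26) = (-10 - 4)*(-26) = -14*(-26) = 364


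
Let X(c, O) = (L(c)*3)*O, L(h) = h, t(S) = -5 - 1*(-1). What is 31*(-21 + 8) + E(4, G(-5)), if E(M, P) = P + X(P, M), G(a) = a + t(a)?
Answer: -520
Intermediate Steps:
t(S) = -4 (t(S) = -5 + 1 = -4)
X(c, O) = 3*O*c (X(c, O) = (c*3)*O = (3*c)*O = 3*O*c)
G(a) = -4 + a (G(a) = a - 4 = -4 + a)
E(M, P) = P + 3*M*P
31*(-21 + 8) + E(4, G(-5)) = 31*(-21 + 8) + (-4 - 5)*(1 + 3*4) = 31*(-13) - 9*(1 + 12) = -403 - 9*13 = -403 - 117 = -520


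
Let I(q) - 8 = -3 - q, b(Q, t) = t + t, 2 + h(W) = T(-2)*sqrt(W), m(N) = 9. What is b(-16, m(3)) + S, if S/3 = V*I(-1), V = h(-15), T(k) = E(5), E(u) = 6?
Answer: -18 + 108*I*sqrt(15) ≈ -18.0 + 418.28*I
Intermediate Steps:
T(k) = 6
h(W) = -2 + 6*sqrt(W)
b(Q, t) = 2*t
V = -2 + 6*I*sqrt(15) (V = -2 + 6*sqrt(-15) = -2 + 6*(I*sqrt(15)) = -2 + 6*I*sqrt(15) ≈ -2.0 + 23.238*I)
I(q) = 5 - q (I(q) = 8 + (-3 - q) = 5 - q)
S = -36 + 108*I*sqrt(15) (S = 3*((-2 + 6*I*sqrt(15))*(5 - 1*(-1))) = 3*((-2 + 6*I*sqrt(15))*(5 + 1)) = 3*((-2 + 6*I*sqrt(15))*6) = 3*(-12 + 36*I*sqrt(15)) = -36 + 108*I*sqrt(15) ≈ -36.0 + 418.28*I)
b(-16, m(3)) + S = 2*9 + (-36 + 108*I*sqrt(15)) = 18 + (-36 + 108*I*sqrt(15)) = -18 + 108*I*sqrt(15)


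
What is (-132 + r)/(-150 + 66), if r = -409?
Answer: 541/84 ≈ 6.4405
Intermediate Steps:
(-132 + r)/(-150 + 66) = (-132 - 409)/(-150 + 66) = -541/(-84) = -541*(-1/84) = 541/84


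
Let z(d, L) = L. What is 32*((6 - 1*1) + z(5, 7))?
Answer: 384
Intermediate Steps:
32*((6 - 1*1) + z(5, 7)) = 32*((6 - 1*1) + 7) = 32*((6 - 1) + 7) = 32*(5 + 7) = 32*12 = 384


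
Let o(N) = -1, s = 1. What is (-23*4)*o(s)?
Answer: 92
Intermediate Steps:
(-23*4)*o(s) = -23*4*(-1) = -92*(-1) = 92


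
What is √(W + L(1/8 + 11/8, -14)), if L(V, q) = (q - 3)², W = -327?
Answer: I*√38 ≈ 6.1644*I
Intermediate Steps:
L(V, q) = (-3 + q)²
√(W + L(1/8 + 11/8, -14)) = √(-327 + (-3 - 14)²) = √(-327 + (-17)²) = √(-327 + 289) = √(-38) = I*√38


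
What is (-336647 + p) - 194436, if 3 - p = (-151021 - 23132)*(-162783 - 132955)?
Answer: -51504190994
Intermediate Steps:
p = -51503659911 (p = 3 - (-151021 - 23132)*(-162783 - 132955) = 3 - (-174153)*(-295738) = 3 - 1*51503659914 = 3 - 51503659914 = -51503659911)
(-336647 + p) - 194436 = (-336647 - 51503659911) - 194436 = -51503996558 - 194436 = -51504190994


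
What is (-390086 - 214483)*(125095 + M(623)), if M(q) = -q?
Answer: -75251912568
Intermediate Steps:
(-390086 - 214483)*(125095 + M(623)) = (-390086 - 214483)*(125095 - 1*623) = -604569*(125095 - 623) = -604569*124472 = -75251912568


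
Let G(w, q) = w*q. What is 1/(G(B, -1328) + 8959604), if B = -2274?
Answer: 1/11979476 ≈ 8.3476e-8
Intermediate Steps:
G(w, q) = q*w
1/(G(B, -1328) + 8959604) = 1/(-1328*(-2274) + 8959604) = 1/(3019872 + 8959604) = 1/11979476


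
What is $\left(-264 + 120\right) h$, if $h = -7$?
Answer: $1008$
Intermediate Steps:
$\left(-264 + 120\right) h = \left(-264 + 120\right) \left(-7\right) = \left(-144\right) \left(-7\right) = 1008$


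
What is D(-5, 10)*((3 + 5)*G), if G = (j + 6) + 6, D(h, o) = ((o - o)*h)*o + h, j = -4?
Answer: -320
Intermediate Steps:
D(h, o) = h (D(h, o) = (0*h)*o + h = 0*o + h = 0 + h = h)
G = 8 (G = (-4 + 6) + 6 = 2 + 6 = 8)
D(-5, 10)*((3 + 5)*G) = -5*(3 + 5)*8 = -40*8 = -5*64 = -320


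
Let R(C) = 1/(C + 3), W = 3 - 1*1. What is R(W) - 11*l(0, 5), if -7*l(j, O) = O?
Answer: 282/35 ≈ 8.0571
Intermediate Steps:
l(j, O) = -O/7
W = 2 (W = 3 - 1 = 2)
R(C) = 1/(3 + C)
R(W) - 11*l(0, 5) = 1/(3 + 2) - (-11)*5/7 = 1/5 - 11*(-5/7) = ⅕ + 55/7 = 282/35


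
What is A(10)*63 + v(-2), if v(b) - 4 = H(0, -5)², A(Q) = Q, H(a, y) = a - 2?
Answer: 638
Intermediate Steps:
H(a, y) = -2 + a
v(b) = 8 (v(b) = 4 + (-2 + 0)² = 4 + (-2)² = 4 + 4 = 8)
A(10)*63 + v(-2) = 10*63 + 8 = 630 + 8 = 638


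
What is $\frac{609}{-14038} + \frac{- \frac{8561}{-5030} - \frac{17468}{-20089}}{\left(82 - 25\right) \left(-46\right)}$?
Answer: $- \frac{27500072512247}{619887642668020} \approx -0.044363$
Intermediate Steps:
$\frac{609}{-14038} + \frac{- \frac{8561}{-5030} - \frac{17468}{-20089}}{\left(82 - 25\right) \left(-46\right)} = 609 \left(- \frac{1}{14038}\right) + \frac{\left(-8561\right) \left(- \frac{1}{5030}\right) - - \frac{17468}{20089}}{57 \left(-46\right)} = - \frac{609}{14038} + \frac{\frac{8561}{5030} + \frac{17468}{20089}}{-2622} = - \frac{609}{14038} + \frac{259845969}{101047670} \left(- \frac{1}{2622}\right) = - \frac{609}{14038} - \frac{86615323}{88315663580} = - \frac{27500072512247}{619887642668020}$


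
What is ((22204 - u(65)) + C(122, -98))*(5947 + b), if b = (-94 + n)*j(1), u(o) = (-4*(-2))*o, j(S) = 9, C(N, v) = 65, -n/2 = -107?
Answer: 152830223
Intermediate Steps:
n = 214 (n = -2*(-107) = 214)
u(o) = 8*o
b = 1080 (b = (-94 + 214)*9 = 120*9 = 1080)
((22204 - u(65)) + C(122, -98))*(5947 + b) = ((22204 - 8*65) + 65)*(5947 + 1080) = ((22204 - 1*520) + 65)*7027 = ((22204 - 520) + 65)*7027 = (21684 + 65)*7027 = 21749*7027 = 152830223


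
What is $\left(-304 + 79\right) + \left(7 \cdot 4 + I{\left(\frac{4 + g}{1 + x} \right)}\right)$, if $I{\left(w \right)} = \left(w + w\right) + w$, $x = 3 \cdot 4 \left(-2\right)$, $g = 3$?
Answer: $- \frac{4552}{23} \approx -197.91$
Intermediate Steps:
$x = -24$ ($x = 12 \left(-2\right) = -24$)
$I{\left(w \right)} = 3 w$ ($I{\left(w \right)} = 2 w + w = 3 w$)
$\left(-304 + 79\right) + \left(7 \cdot 4 + I{\left(\frac{4 + g}{1 + x} \right)}\right) = \left(-304 + 79\right) + \left(7 \cdot 4 + 3 \frac{4 + 3}{1 - 24}\right) = -225 + \left(28 + 3 \frac{7}{-23}\right) = -225 + \left(28 + 3 \cdot 7 \left(- \frac{1}{23}\right)\right) = -225 + \left(28 + 3 \left(- \frac{7}{23}\right)\right) = -225 + \left(28 - \frac{21}{23}\right) = -225 + \frac{623}{23} = - \frac{4552}{23}$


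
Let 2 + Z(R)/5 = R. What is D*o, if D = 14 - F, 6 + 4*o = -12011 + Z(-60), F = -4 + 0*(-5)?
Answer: -110943/2 ≈ -55472.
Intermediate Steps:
Z(R) = -10 + 5*R
F = -4 (F = -4 + 0 = -4)
o = -12327/4 (o = -3/2 + (-12011 + (-10 + 5*(-60)))/4 = -3/2 + (-12011 + (-10 - 300))/4 = -3/2 + (-12011 - 310)/4 = -3/2 + (¼)*(-12321) = -3/2 - 12321/4 = -12327/4 ≈ -3081.8)
D = 18 (D = 14 - 1*(-4) = 14 + 4 = 18)
D*o = 18*(-12327/4) = -110943/2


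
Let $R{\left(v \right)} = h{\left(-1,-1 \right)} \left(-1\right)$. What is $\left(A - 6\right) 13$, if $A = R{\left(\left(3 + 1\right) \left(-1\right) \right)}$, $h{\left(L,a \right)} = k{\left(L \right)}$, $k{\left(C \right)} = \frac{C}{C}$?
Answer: $-91$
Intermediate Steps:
$k{\left(C \right)} = 1$
$h{\left(L,a \right)} = 1$
$R{\left(v \right)} = -1$ ($R{\left(v \right)} = 1 \left(-1\right) = -1$)
$A = -1$
$\left(A - 6\right) 13 = \left(-1 - 6\right) 13 = \left(-7\right) 13 = -91$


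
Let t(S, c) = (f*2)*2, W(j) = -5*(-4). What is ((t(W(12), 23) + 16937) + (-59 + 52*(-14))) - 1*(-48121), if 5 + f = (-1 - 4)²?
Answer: 64351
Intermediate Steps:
W(j) = 20
f = 20 (f = -5 + (-1 - 4)² = -5 + (-5)² = -5 + 25 = 20)
t(S, c) = 80 (t(S, c) = (20*2)*2 = 40*2 = 80)
((t(W(12), 23) + 16937) + (-59 + 52*(-14))) - 1*(-48121) = ((80 + 16937) + (-59 + 52*(-14))) - 1*(-48121) = (17017 + (-59 - 728)) + 48121 = (17017 - 787) + 48121 = 16230 + 48121 = 64351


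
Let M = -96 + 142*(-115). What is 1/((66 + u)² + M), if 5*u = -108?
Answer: -25/361366 ≈ -6.9182e-5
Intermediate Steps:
u = -108/5 (u = (⅕)*(-108) = -108/5 ≈ -21.600)
M = -16426 (M = -96 - 16330 = -16426)
1/((66 + u)² + M) = 1/((66 - 108/5)² - 16426) = 1/((222/5)² - 16426) = 1/(49284/25 - 16426) = 1/(-361366/25) = -25/361366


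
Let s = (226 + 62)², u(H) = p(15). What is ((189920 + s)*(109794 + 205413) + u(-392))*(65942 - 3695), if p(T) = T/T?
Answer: 5353779991421703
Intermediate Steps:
p(T) = 1
u(H) = 1
s = 82944 (s = 288² = 82944)
((189920 + s)*(109794 + 205413) + u(-392))*(65942 - 3695) = ((189920 + 82944)*(109794 + 205413) + 1)*(65942 - 3695) = (272864*315207 + 1)*62247 = (86008642848 + 1)*62247 = 86008642849*62247 = 5353779991421703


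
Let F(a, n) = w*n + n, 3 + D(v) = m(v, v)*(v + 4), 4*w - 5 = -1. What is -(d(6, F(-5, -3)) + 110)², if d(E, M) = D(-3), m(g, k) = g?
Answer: -10816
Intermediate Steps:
w = 1 (w = 5/4 + (¼)*(-1) = 5/4 - ¼ = 1)
D(v) = -3 + v*(4 + v) (D(v) = -3 + v*(v + 4) = -3 + v*(4 + v))
F(a, n) = 2*n (F(a, n) = 1*n + n = n + n = 2*n)
d(E, M) = -6 (d(E, M) = -3 + (-3)² + 4*(-3) = -3 + 9 - 12 = -6)
-(d(6, F(-5, -3)) + 110)² = -(-6 + 110)² = -1*104² = -1*10816 = -10816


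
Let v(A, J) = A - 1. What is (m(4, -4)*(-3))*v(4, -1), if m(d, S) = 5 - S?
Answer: -81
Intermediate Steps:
v(A, J) = -1 + A
(m(4, -4)*(-3))*v(4, -1) = ((5 - 1*(-4))*(-3))*(-1 + 4) = ((5 + 4)*(-3))*3 = (9*(-3))*3 = -27*3 = -81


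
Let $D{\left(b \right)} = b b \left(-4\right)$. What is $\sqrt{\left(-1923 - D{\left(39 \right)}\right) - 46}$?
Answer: $\sqrt{4115} \approx 64.148$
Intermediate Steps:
$D{\left(b \right)} = - 4 b^{2}$ ($D{\left(b \right)} = b^{2} \left(-4\right) = - 4 b^{2}$)
$\sqrt{\left(-1923 - D{\left(39 \right)}\right) - 46} = \sqrt{\left(-1923 - - 4 \cdot 39^{2}\right) - 46} = \sqrt{\left(-1923 - \left(-4\right) 1521\right) - 46} = \sqrt{\left(-1923 - -6084\right) - 46} = \sqrt{\left(-1923 + 6084\right) - 46} = \sqrt{4161 - 46} = \sqrt{4115}$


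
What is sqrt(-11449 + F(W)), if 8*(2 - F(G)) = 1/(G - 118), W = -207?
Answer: 3*I*sqrt(85979686)/260 ≈ 106.99*I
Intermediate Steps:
F(G) = 2 - 1/(8*(-118 + G)) (F(G) = 2 - 1/(8*(G - 118)) = 2 - 1/(8*(-118 + G)))
sqrt(-11449 + F(W)) = sqrt(-11449 + (-1889 + 16*(-207))/(8*(-118 - 207))) = sqrt(-11449 + (1/8)*(-1889 - 3312)/(-325)) = sqrt(-11449 + (1/8)*(-1/325)*(-5201)) = sqrt(-11449 + 5201/2600) = sqrt(-29762199/2600) = 3*I*sqrt(85979686)/260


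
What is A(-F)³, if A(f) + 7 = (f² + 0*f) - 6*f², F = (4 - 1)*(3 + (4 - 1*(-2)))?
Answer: -48707103808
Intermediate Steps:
F = 27 (F = 3*(3 + (4 + 2)) = 3*(3 + 6) = 3*9 = 27)
A(f) = -7 - 5*f² (A(f) = -7 + ((f² + 0*f) - 6*f²) = -7 + ((f² + 0) - 6*f²) = -7 + (f² - 6*f²) = -7 - 5*f²)
A(-F)³ = (-7 - 5*(-1*27)²)³ = (-7 - 5*(-27)²)³ = (-7 - 5*729)³ = (-7 - 3645)³ = (-3652)³ = -48707103808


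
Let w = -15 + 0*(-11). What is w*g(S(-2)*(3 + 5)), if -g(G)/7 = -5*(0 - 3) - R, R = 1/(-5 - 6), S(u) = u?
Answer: 17430/11 ≈ 1584.5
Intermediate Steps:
w = -15 (w = -15 + 0 = -15)
R = -1/11 (R = 1/(-11) = -1/11 ≈ -0.090909)
g(G) = -1162/11 (g(G) = -7*(-5*(0 - 3) - 1*(-1/11)) = -7*(-5*(-3) + 1/11) = -7*(15 + 1/11) = -7*166/11 = -1162/11)
w*g(S(-2)*(3 + 5)) = -15*(-1162/11) = 17430/11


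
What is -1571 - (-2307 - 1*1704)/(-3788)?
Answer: -5954959/3788 ≈ -1572.1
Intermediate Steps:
-1571 - (-2307 - 1*1704)/(-3788) = -1571 - (-2307 - 1704)*(-1)/3788 = -1571 - (-4011)*(-1)/3788 = -1571 - 1*4011/3788 = -1571 - 4011/3788 = -5954959/3788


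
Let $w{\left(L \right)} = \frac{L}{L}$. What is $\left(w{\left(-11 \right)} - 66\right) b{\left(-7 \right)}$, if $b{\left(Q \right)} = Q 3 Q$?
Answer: $-9555$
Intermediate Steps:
$w{\left(L \right)} = 1$
$b{\left(Q \right)} = 3 Q^{2}$ ($b{\left(Q \right)} = 3 Q Q = 3 Q^{2}$)
$\left(w{\left(-11 \right)} - 66\right) b{\left(-7 \right)} = \left(1 - 66\right) 3 \left(-7\right)^{2} = - 65 \cdot 3 \cdot 49 = \left(-65\right) 147 = -9555$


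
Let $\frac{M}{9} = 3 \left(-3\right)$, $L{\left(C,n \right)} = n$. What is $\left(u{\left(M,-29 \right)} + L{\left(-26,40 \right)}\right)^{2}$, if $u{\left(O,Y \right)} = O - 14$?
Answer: $3025$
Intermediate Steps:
$M = -81$ ($M = 9 \cdot 3 \left(-3\right) = 9 \left(-9\right) = -81$)
$u{\left(O,Y \right)} = -14 + O$
$\left(u{\left(M,-29 \right)} + L{\left(-26,40 \right)}\right)^{2} = \left(\left(-14 - 81\right) + 40\right)^{2} = \left(-95 + 40\right)^{2} = \left(-55\right)^{2} = 3025$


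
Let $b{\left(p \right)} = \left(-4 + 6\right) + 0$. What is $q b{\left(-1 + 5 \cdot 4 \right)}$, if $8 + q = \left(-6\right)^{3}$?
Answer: $-448$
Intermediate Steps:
$b{\left(p \right)} = 2$ ($b{\left(p \right)} = 2 + 0 = 2$)
$q = -224$ ($q = -8 + \left(-6\right)^{3} = -8 - 216 = -224$)
$q b{\left(-1 + 5 \cdot 4 \right)} = \left(-224\right) 2 = -448$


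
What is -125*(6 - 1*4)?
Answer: -250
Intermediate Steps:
-125*(6 - 1*4) = -125*(6 - 4) = -125*2 = -250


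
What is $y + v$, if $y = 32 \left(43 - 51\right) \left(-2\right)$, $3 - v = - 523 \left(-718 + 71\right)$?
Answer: $-337866$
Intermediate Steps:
$v = -338378$ ($v = 3 - - 523 \left(-718 + 71\right) = 3 - \left(-523\right) \left(-647\right) = 3 - 338381 = -338378$)
$y = 512$ ($y = 32 \left(\left(-8\right) \left(-2\right)\right) = 32 \cdot 16 = 512$)
$y + v = 512 - 338378 = -337866$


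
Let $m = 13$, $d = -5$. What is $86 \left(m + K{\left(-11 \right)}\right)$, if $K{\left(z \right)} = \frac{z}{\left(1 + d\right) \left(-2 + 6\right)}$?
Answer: $\frac{9417}{8} \approx 1177.1$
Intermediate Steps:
$K{\left(z \right)} = - \frac{z}{16}$ ($K{\left(z \right)} = \frac{z}{\left(1 - 5\right) \left(-2 + 6\right)} = \frac{z}{\left(-4\right) 4} = \frac{z}{-16} = z \left(- \frac{1}{16}\right) = - \frac{z}{16}$)
$86 \left(m + K{\left(-11 \right)}\right) = 86 \left(13 - - \frac{11}{16}\right) = 86 \left(13 + \frac{11}{16}\right) = 86 \cdot \frac{219}{16} = \frac{9417}{8}$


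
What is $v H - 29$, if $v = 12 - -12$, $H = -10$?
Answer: $-269$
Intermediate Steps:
$v = 24$ ($v = 12 + 12 = 24$)
$v H - 29 = 24 \left(-10\right) - 29 = -240 - 29 = -269$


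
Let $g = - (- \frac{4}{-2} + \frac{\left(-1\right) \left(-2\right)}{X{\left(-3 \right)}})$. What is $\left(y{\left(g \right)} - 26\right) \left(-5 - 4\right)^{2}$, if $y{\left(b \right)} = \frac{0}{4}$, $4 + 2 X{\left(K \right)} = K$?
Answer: $-2106$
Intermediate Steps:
$X{\left(K \right)} = -2 + \frac{K}{2}$
$g = - \frac{10}{7}$ ($g = - (- \frac{4}{-2} + \frac{\left(-1\right) \left(-2\right)}{-2 + \frac{1}{2} \left(-3\right)}) = - (\left(-4\right) \left(- \frac{1}{2}\right) + \frac{2}{-2 - \frac{3}{2}}) = - (2 + \frac{2}{- \frac{7}{2}}) = - (2 + 2 \left(- \frac{2}{7}\right)) = - (2 - \frac{4}{7}) = \left(-1\right) \frac{10}{7} = - \frac{10}{7} \approx -1.4286$)
$y{\left(b \right)} = 0$ ($y{\left(b \right)} = 0 \cdot \frac{1}{4} = 0$)
$\left(y{\left(g \right)} - 26\right) \left(-5 - 4\right)^{2} = \left(0 - 26\right) \left(-5 - 4\right)^{2} = - 26 \left(-9\right)^{2} = \left(-26\right) 81 = -2106$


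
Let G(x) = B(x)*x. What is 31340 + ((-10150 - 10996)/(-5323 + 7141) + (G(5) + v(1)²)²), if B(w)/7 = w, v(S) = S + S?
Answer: 57602756/909 ≈ 63369.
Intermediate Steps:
v(S) = 2*S
B(w) = 7*w
G(x) = 7*x² (G(x) = (7*x)*x = 7*x²)
31340 + ((-10150 - 10996)/(-5323 + 7141) + (G(5) + v(1)²)²) = 31340 + ((-10150 - 10996)/(-5323 + 7141) + (7*5² + (2*1)²)²) = 31340 + (-21146/1818 + (7*25 + 2²)²) = 31340 + (-21146*1/1818 + (175 + 4)²) = 31340 + (-10573/909 + 179²) = 31340 + (-10573/909 + 32041) = 31340 + 29114696/909 = 57602756/909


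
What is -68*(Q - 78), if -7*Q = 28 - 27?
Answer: 37196/7 ≈ 5313.7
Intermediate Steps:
Q = -1/7 (Q = -(28 - 27)/7 = -1/7*1 = -1/7 ≈ -0.14286)
-68*(Q - 78) = -68*(-1/7 - 78) = -68*(-547/7) = 37196/7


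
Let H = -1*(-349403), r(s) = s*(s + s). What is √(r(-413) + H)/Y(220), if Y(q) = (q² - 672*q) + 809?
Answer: -√690541/98631 ≈ -0.0084252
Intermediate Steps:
r(s) = 2*s² (r(s) = s*(2*s) = 2*s²)
H = 349403
Y(q) = 809 + q² - 672*q
√(r(-413) + H)/Y(220) = √(2*(-413)² + 349403)/(809 + 220² - 672*220) = √(2*170569 + 349403)/(809 + 48400 - 147840) = √(341138 + 349403)/(-98631) = √690541*(-1/98631) = -√690541/98631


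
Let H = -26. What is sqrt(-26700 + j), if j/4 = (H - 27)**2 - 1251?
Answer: 2*I*sqrt(5117) ≈ 143.07*I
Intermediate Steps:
j = 6232 (j = 4*((-26 - 27)**2 - 1251) = 4*((-53)**2 - 1251) = 4*(2809 - 1251) = 4*1558 = 6232)
sqrt(-26700 + j) = sqrt(-26700 + 6232) = sqrt(-20468) = 2*I*sqrt(5117)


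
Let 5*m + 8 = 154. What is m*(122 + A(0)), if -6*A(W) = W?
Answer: 17812/5 ≈ 3562.4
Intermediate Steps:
m = 146/5 (m = -8/5 + (⅕)*154 = -8/5 + 154/5 = 146/5 ≈ 29.200)
A(W) = -W/6
m*(122 + A(0)) = 146*(122 - ⅙*0)/5 = 146*(122 + 0)/5 = (146/5)*122 = 17812/5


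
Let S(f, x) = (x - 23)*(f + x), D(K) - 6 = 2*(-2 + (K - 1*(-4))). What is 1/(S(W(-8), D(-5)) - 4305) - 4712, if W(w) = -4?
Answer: -19851657/4213 ≈ -4712.0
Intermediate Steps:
D(K) = 10 + 2*K (D(K) = 6 + 2*(-2 + (K - 1*(-4))) = 6 + 2*(-2 + (K + 4)) = 6 + 2*(-2 + (4 + K)) = 6 + 2*(2 + K) = 6 + (4 + 2*K) = 10 + 2*K)
S(f, x) = (-23 + x)*(f + x)
1/(S(W(-8), D(-5)) - 4305) - 4712 = 1/(((10 + 2*(-5))**2 - 23*(-4) - 23*(10 + 2*(-5)) - 4*(10 + 2*(-5))) - 4305) - 4712 = 1/(((10 - 10)**2 + 92 - 23*(10 - 10) - 4*(10 - 10)) - 4305) - 4712 = 1/((0**2 + 92 - 23*0 - 4*0) - 4305) - 4712 = 1/((0 + 92 + 0 + 0) - 4305) - 4712 = 1/(92 - 4305) - 4712 = 1/(-4213) - 4712 = -1/4213 - 4712 = -19851657/4213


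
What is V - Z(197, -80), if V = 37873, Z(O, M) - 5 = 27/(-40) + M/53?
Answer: 80284791/2120 ≈ 37870.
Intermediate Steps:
Z(O, M) = 173/40 + M/53 (Z(O, M) = 5 + (27/(-40) + M/53) = 5 + (27*(-1/40) + M*(1/53)) = 5 + (-27/40 + M/53) = 173/40 + M/53)
V - Z(197, -80) = 37873 - (173/40 + (1/53)*(-80)) = 37873 - (173/40 - 80/53) = 37873 - 1*5969/2120 = 37873 - 5969/2120 = 80284791/2120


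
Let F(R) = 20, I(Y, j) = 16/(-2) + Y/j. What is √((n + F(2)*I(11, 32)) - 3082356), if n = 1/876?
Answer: I*√2365443521430/876 ≈ 1755.7*I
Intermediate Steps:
I(Y, j) = -8 + Y/j (I(Y, j) = 16*(-½) + Y/j = -8 + Y/j)
n = 1/876 ≈ 0.0011416
√((n + F(2)*I(11, 32)) - 3082356) = √((1/876 + 20*(-8 + 11/32)) - 3082356) = √((1/876 + 20*(-245/32)) - 3082356) = √((1/876 - 1225/8) - 3082356) = √(-268273/1752 - 3082356) = √(-5400555985/1752) = I*√2365443521430/876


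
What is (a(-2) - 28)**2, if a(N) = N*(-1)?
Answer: 676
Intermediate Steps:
a(N) = -N
(a(-2) - 28)**2 = (-1*(-2) - 28)**2 = (2 - 28)**2 = (-26)**2 = 676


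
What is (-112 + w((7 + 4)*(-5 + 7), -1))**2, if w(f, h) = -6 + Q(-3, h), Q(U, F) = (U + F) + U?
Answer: 15625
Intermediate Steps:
Q(U, F) = F + 2*U (Q(U, F) = (F + U) + U = F + 2*U)
w(f, h) = -12 + h (w(f, h) = -6 + (h + 2*(-3)) = -6 + (h - 6) = -6 + (-6 + h) = -12 + h)
(-112 + w((7 + 4)*(-5 + 7), -1))**2 = (-112 + (-12 - 1))**2 = (-112 - 13)**2 = (-125)**2 = 15625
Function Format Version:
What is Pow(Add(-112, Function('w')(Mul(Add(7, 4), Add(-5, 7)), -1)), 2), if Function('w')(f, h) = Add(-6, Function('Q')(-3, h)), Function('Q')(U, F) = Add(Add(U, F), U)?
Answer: 15625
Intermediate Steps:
Function('Q')(U, F) = Add(F, Mul(2, U)) (Function('Q')(U, F) = Add(Add(F, U), U) = Add(F, Mul(2, U)))
Function('w')(f, h) = Add(-12, h) (Function('w')(f, h) = Add(-6, Add(h, Mul(2, -3))) = Add(-6, Add(h, -6)) = Add(-6, Add(-6, h)) = Add(-12, h))
Pow(Add(-112, Function('w')(Mul(Add(7, 4), Add(-5, 7)), -1)), 2) = Pow(Add(-112, Add(-12, -1)), 2) = Pow(Add(-112, -13), 2) = Pow(-125, 2) = 15625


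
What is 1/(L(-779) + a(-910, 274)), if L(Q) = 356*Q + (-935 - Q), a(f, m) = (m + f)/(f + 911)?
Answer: -1/278116 ≈ -3.5956e-6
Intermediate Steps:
a(f, m) = (f + m)/(911 + f)
L(Q) = -935 + 355*Q
1/(L(-779) + a(-910, 274)) = 1/((-935 + 355*(-779)) + (-910 + 274)/(911 - 910)) = 1/((-935 - 276545) - 636/1) = 1/(-277480 + 1*(-636)) = 1/(-277480 - 636) = 1/(-278116) = -1/278116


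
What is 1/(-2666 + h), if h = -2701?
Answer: -1/5367 ≈ -0.00018632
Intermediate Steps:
1/(-2666 + h) = 1/(-2666 - 2701) = 1/(-5367) = -1/5367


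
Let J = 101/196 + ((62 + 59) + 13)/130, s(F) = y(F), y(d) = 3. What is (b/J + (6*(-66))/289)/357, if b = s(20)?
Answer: 1081856/677399527 ≈ 0.0015971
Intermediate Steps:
s(F) = 3
b = 3
J = 19697/12740 (J = 101*(1/196) + (121 + 13)*(1/130) = 101/196 + 134*(1/130) = 101/196 + 67/65 = 19697/12740 ≈ 1.5461)
(b/J + (6*(-66))/289)/357 = (3/(19697/12740) + (6*(-66))/289)/357 = (3*(12740/19697) - 396*1/289)*(1/357) = (38220/19697 - 396/289)*(1/357) = (3245568/5692433)*(1/357) = 1081856/677399527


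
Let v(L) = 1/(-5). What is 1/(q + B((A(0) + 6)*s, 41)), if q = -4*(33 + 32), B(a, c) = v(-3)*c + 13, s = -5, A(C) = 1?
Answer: -5/1276 ≈ -0.0039185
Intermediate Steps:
v(L) = -⅕
B(a, c) = 13 - c/5 (B(a, c) = -c/5 + 13 = 13 - c/5)
q = -260 (q = -4*65 = -260)
1/(q + B((A(0) + 6)*s, 41)) = 1/(-260 + (13 - ⅕*41)) = 1/(-260 + (13 - 41/5)) = 1/(-260 + 24/5) = 1/(-1276/5) = -5/1276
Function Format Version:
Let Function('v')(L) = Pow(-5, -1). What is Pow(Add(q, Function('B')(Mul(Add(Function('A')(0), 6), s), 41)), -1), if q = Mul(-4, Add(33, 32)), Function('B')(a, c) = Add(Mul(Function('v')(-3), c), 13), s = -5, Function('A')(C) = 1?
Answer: Rational(-5, 1276) ≈ -0.0039185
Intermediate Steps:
Function('v')(L) = Rational(-1, 5)
Function('B')(a, c) = Add(13, Mul(Rational(-1, 5), c)) (Function('B')(a, c) = Add(Mul(Rational(-1, 5), c), 13) = Add(13, Mul(Rational(-1, 5), c)))
q = -260 (q = Mul(-4, 65) = -260)
Pow(Add(q, Function('B')(Mul(Add(Function('A')(0), 6), s), 41)), -1) = Pow(Add(-260, Add(13, Mul(Rational(-1, 5), 41))), -1) = Pow(Add(-260, Add(13, Rational(-41, 5))), -1) = Pow(Add(-260, Rational(24, 5)), -1) = Pow(Rational(-1276, 5), -1) = Rational(-5, 1276)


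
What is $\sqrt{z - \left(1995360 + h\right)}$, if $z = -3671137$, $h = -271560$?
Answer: $i \sqrt{5394937} \approx 2322.7 i$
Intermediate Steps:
$\sqrt{z - \left(1995360 + h\right)} = \sqrt{-3671137 - 1723800} = \sqrt{-5394937} = i \sqrt{5394937}$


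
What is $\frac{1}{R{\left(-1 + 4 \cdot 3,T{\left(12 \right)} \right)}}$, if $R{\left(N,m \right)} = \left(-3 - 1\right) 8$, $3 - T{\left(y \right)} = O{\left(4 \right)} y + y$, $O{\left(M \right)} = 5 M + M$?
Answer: $- \frac{1}{32} \approx -0.03125$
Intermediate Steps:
$O{\left(M \right)} = 6 M$
$T{\left(y \right)} = 3 - 25 y$ ($T{\left(y \right)} = 3 - \left(6 \cdot 4 y + y\right) = 3 - \left(24 y + y\right) = 3 - 25 y$)
$R{\left(N,m \right)} = -32$ ($R{\left(N,m \right)} = \left(-4\right) 8 = -32$)
$\frac{1}{R{\left(-1 + 4 \cdot 3,T{\left(12 \right)} \right)}} = \frac{1}{-32} = - \frac{1}{32}$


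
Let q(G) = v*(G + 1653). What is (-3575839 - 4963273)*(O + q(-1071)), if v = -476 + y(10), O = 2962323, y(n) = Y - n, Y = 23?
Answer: -22994607522984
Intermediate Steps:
y(n) = 23 - n
v = -463 (v = -476 + (23 - 1*10) = -476 + (23 - 10) = -476 + 13 = -463)
q(G) = -765339 - 463*G (q(G) = -463*(G + 1653) = -463*(1653 + G) = -765339 - 463*G)
(-3575839 - 4963273)*(O + q(-1071)) = (-3575839 - 4963273)*(2962323 + (-765339 - 463*(-1071))) = -8539112*(2962323 + (-765339 + 495873)) = -8539112*(2962323 - 269466) = -8539112*2692857 = -22994607522984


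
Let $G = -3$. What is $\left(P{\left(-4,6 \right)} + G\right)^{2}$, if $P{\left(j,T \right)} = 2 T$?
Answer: $81$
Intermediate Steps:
$\left(P{\left(-4,6 \right)} + G\right)^{2} = \left(2 \cdot 6 - 3\right)^{2} = \left(12 - 3\right)^{2} = 9^{2} = 81$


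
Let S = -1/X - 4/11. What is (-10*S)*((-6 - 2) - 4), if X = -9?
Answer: -1000/33 ≈ -30.303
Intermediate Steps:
S = -25/99 (S = -1/(-9) - 4/11 = -1*(-⅑) - 4*1/11 = ⅑ - 4/11 = -25/99 ≈ -0.25253)
(-10*S)*((-6 - 2) - 4) = (-10*(-25/99))*((-6 - 2) - 4) = 250*(-8 - 4)/99 = (250/99)*(-12) = -1000/33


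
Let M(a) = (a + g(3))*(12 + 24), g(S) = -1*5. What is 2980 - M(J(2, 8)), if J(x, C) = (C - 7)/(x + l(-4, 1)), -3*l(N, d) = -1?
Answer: 22012/7 ≈ 3144.6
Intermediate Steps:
l(N, d) = ⅓ (l(N, d) = -⅓*(-1) = ⅓)
g(S) = -5
J(x, C) = (-7 + C)/(⅓ + x) (J(x, C) = (C - 7)/(x + ⅓) = (-7 + C)/(⅓ + x))
M(a) = -180 + 36*a (M(a) = (a - 5)*(12 + 24) = (-5 + a)*36 = -180 + 36*a)
2980 - M(J(2, 8)) = 2980 - (-180 + 36*(3*(-7 + 8)/(1 + 3*2))) = 2980 - (-180 + 36*(3*1/(1 + 6))) = 2980 - (-180 + 36*(3*1/7)) = 2980 - (-180 + 36*(3*(⅐)*1)) = 2980 - (-180 + 36*(3/7)) = 2980 - (-180 + 108/7) = 2980 - 1*(-1152/7) = 2980 + 1152/7 = 22012/7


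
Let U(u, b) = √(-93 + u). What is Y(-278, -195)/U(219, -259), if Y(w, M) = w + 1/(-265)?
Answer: -24557*√14/3710 ≈ -24.767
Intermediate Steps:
Y(w, M) = -1/265 + w (Y(w, M) = w - 1/265 = -1/265 + w)
Y(-278, -195)/U(219, -259) = (-1/265 - 278)/(√(-93 + 219)) = -73671*√14/42/265 = -24557*√14/3710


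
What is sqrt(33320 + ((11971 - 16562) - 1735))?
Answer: sqrt(26994) ≈ 164.30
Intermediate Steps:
sqrt(33320 + ((11971 - 16562) - 1735)) = sqrt(33320 + (-4591 - 1735)) = sqrt(33320 - 6326) = sqrt(26994)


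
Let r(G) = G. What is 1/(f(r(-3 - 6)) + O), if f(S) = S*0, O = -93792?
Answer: -1/93792 ≈ -1.0662e-5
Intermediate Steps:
f(S) = 0
1/(f(r(-3 - 6)) + O) = 1/(0 - 93792) = 1/(-93792) = -1/93792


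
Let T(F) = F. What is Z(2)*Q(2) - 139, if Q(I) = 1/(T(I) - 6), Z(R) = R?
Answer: -279/2 ≈ -139.50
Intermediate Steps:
Q(I) = 1/(-6 + I) (Q(I) = 1/(I - 6) = 1/(-6 + I))
Z(2)*Q(2) - 139 = 2/(-6 + 2) - 139 = 2/(-4) - 139 = 2*(-¼) - 139 = -½ - 139 = -279/2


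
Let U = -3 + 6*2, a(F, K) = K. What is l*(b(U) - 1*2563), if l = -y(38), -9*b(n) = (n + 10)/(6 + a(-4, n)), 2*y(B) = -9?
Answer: -173012/15 ≈ -11534.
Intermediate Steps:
U = 9 (U = -3 + 12 = 9)
y(B) = -9/2 (y(B) = (1/2)*(-9) = -9/2)
b(n) = -(10 + n)/(9*(6 + n)) (b(n) = -(n + 10)/(9*(6 + n)) = -(10 + n)/(9*(6 + n)))
l = 9/2 (l = -1*(-9/2) = 9/2 ≈ 4.5000)
l*(b(U) - 1*2563) = 9*((-10 - 1*9)/(9*(6 + 9)) - 1*2563)/2 = 9*((1/9)*(-10 - 9)/15 - 2563)/2 = 9*((1/9)*(1/15)*(-19) - 2563)/2 = 9*(-19/135 - 2563)/2 = (9/2)*(-346024/135) = -173012/15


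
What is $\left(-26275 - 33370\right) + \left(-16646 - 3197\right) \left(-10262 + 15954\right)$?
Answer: $-113006001$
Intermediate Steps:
$\left(-26275 - 33370\right) + \left(-16646 - 3197\right) \left(-10262 + 15954\right) = -59645 - 112946356 = -113006001$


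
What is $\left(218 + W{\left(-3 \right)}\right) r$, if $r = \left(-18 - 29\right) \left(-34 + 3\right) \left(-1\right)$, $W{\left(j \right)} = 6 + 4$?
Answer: $-332196$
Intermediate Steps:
$W{\left(j \right)} = 10$
$r = -1457$ ($r = \left(-47\right) \left(-31\right) \left(-1\right) = 1457 \left(-1\right) = -1457$)
$\left(218 + W{\left(-3 \right)}\right) r = \left(218 + 10\right) \left(-1457\right) = 228 \left(-1457\right) = -332196$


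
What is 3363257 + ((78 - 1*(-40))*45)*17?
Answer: 3453527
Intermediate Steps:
3363257 + ((78 - 1*(-40))*45)*17 = 3363257 + ((78 + 40)*45)*17 = 3363257 + (118*45)*17 = 3363257 + 5310*17 = 3363257 + 90270 = 3453527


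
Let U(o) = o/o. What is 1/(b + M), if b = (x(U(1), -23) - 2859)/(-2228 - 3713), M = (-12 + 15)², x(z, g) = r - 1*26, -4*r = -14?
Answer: 11882/112701 ≈ 0.10543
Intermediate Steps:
U(o) = 1
r = 7/2 (r = -¼*(-14) = 7/2 ≈ 3.5000)
x(z, g) = -45/2 (x(z, g) = 7/2 - 1*26 = 7/2 - 26 = -45/2)
M = 9 (M = 3² = 9)
b = 5763/11882 (b = (-45/2 - 2859)/(-2228 - 3713) = -5763/2/(-5941) = -5763/2*(-1/5941) = 5763/11882 ≈ 0.48502)
1/(b + M) = 1/(5763/11882 + 9) = 1/(112701/11882) = 11882/112701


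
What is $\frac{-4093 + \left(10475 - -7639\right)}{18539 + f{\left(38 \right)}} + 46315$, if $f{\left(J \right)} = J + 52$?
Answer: $\frac{862816156}{18629} \approx 46316.0$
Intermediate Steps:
$f{\left(J \right)} = 52 + J$
$\frac{-4093 + \left(10475 - -7639\right)}{18539 + f{\left(38 \right)}} + 46315 = \frac{-4093 + \left(10475 - -7639\right)}{18539 + \left(52 + 38\right)} + 46315 = \frac{-4093 + \left(10475 + 7639\right)}{18539 + 90} + 46315 = \frac{-4093 + 18114}{18629} + 46315 = 14021 \cdot \frac{1}{18629} + 46315 = \frac{14021}{18629} + 46315 = \frac{862816156}{18629}$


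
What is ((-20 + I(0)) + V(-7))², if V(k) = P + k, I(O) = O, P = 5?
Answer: 484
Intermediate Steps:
V(k) = 5 + k
((-20 + I(0)) + V(-7))² = ((-20 + 0) + (5 - 7))² = (-20 - 2)² = (-22)² = 484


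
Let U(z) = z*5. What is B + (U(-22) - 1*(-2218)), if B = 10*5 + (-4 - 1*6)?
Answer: 2148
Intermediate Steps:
U(z) = 5*z
B = 40 (B = 50 + (-4 - 6) = 50 - 10 = 40)
B + (U(-22) - 1*(-2218)) = 40 + (5*(-22) - 1*(-2218)) = 40 + (-110 + 2218) = 40 + 2108 = 2148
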